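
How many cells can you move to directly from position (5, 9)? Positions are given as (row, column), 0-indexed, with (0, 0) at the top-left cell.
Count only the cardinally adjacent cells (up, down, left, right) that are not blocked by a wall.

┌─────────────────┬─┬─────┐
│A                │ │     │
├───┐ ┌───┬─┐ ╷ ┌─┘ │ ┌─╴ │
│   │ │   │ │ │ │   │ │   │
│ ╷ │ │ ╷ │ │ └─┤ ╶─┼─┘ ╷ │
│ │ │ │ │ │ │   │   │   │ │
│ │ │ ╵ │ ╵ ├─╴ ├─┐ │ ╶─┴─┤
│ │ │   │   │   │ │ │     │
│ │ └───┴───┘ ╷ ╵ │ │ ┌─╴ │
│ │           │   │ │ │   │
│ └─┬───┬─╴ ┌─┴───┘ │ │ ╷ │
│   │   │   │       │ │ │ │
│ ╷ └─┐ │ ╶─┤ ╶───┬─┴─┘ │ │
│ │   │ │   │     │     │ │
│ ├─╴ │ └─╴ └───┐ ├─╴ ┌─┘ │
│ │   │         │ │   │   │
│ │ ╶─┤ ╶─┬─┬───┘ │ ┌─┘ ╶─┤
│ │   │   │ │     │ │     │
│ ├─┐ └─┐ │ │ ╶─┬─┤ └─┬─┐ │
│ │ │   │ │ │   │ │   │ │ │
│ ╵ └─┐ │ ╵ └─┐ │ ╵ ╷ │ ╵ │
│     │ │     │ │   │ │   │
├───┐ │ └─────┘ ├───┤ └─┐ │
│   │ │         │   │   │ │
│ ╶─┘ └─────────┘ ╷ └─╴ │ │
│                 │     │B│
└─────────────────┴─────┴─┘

Checking passable neighbors of (5, 9):
Neighbors: (4, 9), (5, 8)
Count: 2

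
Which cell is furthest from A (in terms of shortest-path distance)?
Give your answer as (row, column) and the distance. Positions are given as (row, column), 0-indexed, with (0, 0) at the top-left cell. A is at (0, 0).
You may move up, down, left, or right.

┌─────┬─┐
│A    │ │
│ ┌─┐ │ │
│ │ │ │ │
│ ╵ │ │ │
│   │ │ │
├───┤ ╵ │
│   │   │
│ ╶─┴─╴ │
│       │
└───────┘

Computing BFS distances from A to all cells:
Furthest cell: (3, 1)
Distance: 12 steps

Path from A to the furthest cell:

┌─────┬─┐
│A → ↓│ │
│ ┌─┐ │ │
│ │ │↓│ │
│ ╵ │ │ │
│   │↓│ │
├───┤ ╵ │
│↱ B│↳ ↓│
│ ╶─┴─╴ │
│↑ ← ← ↲│
└───────┘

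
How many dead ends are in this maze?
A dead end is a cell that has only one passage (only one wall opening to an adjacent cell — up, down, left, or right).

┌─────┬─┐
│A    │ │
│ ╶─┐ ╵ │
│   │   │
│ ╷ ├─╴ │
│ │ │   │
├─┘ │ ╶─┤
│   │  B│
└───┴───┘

Checking each cell for number of passages:

Dead ends found at positions:
  (0, 3)
  (2, 0)
  (3, 0)
  (3, 3)
Total dead ends: 4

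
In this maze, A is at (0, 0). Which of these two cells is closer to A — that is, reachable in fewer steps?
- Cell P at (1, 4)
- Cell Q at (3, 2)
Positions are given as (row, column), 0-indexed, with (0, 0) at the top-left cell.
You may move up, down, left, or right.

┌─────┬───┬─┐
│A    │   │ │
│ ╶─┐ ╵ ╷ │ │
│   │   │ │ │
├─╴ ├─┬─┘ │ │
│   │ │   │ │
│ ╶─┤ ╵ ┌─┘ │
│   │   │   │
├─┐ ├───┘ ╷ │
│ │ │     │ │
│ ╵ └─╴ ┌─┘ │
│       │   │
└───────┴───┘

Shortest path A → P at (1, 4): 7 steps
Shortest path A → Q at (3, 2): 11 steps

P is closer (7 steps vs 11 steps).

Path to P:

┌─────┬───┬─┐
│A → ↓│↱ ↓│ │
│ ╶─┐ ╵ ╷ │ │
│   │↳ ↑│P│ │
├─╴ ├─┬─┘ │ │
│   │ │   │ │
│ ╶─┤ ╵ ┌─┘ │
│   │   │   │
├─┐ ├───┘ ╷ │
│ │ │     │ │
│ ╵ └─╴ ┌─┘ │
│       │   │
└───────┴───┘

Path to Q:

┌─────┬───┬─┐
│A → ↓│↱ ↓│ │
│ ╶─┐ ╵ ╷ │ │
│   │↳ ↑│↓│ │
├─╴ ├─┬─┘ │ │
│   │ │↓ ↲│ │
│ ╶─┤ ╵ ┌─┘ │
│   │Q ↲│   │
├─┐ ├───┘ ╷ │
│ │ │     │ │
│ ╵ └─╴ ┌─┘ │
│       │   │
└───────┴───┘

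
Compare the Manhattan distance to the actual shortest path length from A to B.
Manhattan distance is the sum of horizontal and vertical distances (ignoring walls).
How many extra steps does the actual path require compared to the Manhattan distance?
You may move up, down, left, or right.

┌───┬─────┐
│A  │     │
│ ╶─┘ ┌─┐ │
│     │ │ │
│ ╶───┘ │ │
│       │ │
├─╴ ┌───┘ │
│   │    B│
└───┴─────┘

Manhattan distance: |3 - 0| + |4 - 0| = 7
Actual path length: 9
Extra steps: 9 - 7 = 2

Solution:

┌───┬─────┐
│A  │↱ → ↓│
│ ╶─┘ ┌─┐ │
│↳ → ↑│ │↓│
│ ╶───┘ │ │
│       │↓│
├─╴ ┌───┘ │
│   │    B│
└───┴─────┘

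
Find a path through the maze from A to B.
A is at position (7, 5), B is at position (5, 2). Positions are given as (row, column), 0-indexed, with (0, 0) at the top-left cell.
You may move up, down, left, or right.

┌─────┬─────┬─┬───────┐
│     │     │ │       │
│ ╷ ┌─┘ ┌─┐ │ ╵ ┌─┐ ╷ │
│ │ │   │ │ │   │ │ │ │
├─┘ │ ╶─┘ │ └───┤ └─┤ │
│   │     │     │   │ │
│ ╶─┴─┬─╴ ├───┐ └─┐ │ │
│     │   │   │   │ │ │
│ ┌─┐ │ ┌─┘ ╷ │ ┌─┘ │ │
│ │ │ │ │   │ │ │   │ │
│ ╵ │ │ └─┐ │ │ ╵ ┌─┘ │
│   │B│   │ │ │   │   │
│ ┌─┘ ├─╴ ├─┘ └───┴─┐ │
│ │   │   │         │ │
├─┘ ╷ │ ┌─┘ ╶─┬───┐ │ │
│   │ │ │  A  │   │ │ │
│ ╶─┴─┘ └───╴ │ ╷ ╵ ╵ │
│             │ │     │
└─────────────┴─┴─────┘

Finding the shortest path from (7, 5) to (5, 2):
Path length: 13 steps
Directions: right → down → left → left → left → left → left → left → up → right → up → right → up

Solution:

┌─────┬─────┬─┬───────┐
│     │     │ │       │
│ ╷ ┌─┘ ┌─┐ │ ╵ ┌─┐ ╷ │
│ │ │   │ │ │   │ │ │ │
├─┘ │ ╶─┘ │ └───┤ └─┤ │
│   │     │     │   │ │
│ ╶─┴─┬─╴ ├───┐ └─┐ │ │
│     │   │   │   │ │ │
│ ┌─┐ │ ┌─┘ ╷ │ ┌─┘ │ │
│ │ │ │ │   │ │ │   │ │
│ ╵ │ │ └─┐ │ │ ╵ ┌─┘ │
│   │B│   │ │ │   │   │
│ ┌─┘ ├─╴ ├─┘ └───┴─┐ │
│ │↱ ↑│   │         │ │
├─┘ ╷ │ ┌─┘ ╶─┬───┐ │ │
│↱ ↑│ │ │  A ↓│   │ │ │
│ ╶─┴─┘ └───╴ │ ╷ ╵ ╵ │
│↑ ← ← ← ← ← ↲│ │     │
└─────────────┴─┴─────┘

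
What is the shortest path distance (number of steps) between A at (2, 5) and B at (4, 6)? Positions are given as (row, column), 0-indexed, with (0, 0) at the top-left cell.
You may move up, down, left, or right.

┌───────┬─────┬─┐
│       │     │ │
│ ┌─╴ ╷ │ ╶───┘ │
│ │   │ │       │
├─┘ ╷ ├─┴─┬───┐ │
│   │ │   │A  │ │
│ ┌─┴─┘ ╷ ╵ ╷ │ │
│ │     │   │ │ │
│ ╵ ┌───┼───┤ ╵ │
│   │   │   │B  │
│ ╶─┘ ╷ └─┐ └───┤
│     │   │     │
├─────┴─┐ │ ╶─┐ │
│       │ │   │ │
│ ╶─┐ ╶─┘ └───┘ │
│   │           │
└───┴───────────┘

Finding path from (2, 5) to (4, 6):
Path: (2,5) → (2,6) → (3,6) → (4,6)
Distance: 3 steps

Solution:

┌───────┬─────┬─┐
│       │     │ │
│ ┌─╴ ╷ │ ╶───┘ │
│ │   │ │       │
├─┘ ╷ ├─┴─┬───┐ │
│   │ │   │A ↓│ │
│ ┌─┴─┘ ╷ ╵ ╷ │ │
│ │     │   │↓│ │
│ ╵ ┌───┼───┤ ╵ │
│   │   │   │B  │
│ ╶─┘ ╷ └─┐ └───┤
│     │   │     │
├─────┴─┐ │ ╶─┐ │
│       │ │   │ │
│ ╶─┐ ╶─┘ └───┘ │
│   │           │
└───┴───────────┘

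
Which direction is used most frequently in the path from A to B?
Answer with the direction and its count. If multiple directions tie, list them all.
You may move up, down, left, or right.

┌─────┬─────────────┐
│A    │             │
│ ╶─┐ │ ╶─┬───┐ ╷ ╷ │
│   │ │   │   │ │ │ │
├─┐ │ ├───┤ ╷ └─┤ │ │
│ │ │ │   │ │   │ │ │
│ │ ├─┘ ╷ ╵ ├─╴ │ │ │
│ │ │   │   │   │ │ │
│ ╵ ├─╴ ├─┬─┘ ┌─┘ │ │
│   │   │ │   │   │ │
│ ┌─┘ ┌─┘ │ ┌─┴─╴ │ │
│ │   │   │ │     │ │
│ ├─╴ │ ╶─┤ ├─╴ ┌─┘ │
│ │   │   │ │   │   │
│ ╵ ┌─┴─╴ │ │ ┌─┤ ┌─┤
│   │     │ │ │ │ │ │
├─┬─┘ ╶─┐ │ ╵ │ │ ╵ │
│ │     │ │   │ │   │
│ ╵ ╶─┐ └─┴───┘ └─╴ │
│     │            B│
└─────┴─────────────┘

Directions: down, right, down, down, down, left, down, down, down, right, up, right, up, up, right, up, up, right, down, right, up, up, right, down, right, down, left, down, left, down, down, down, down, right, up, up, right, up, right, up, up, up, up, up, right, down, down, down, down, down, down, left, down, down, right, down
Counts: {'down': 24, 'right': 13, 'left': 4, 'up': 15}
Most common: down (24 times)

Solution:

┌─────┬─────────────┐
│A    │          ↱ ↓│
│ ╶─┐ │ ╶─┬───┐ ╷ ╷ │
│↳ ↓│ │   │↱ ↓│ │↑│↓│
├─┐ │ ├───┤ ╷ └─┤ │ │
│ │↓│ │↱ ↓│↑│↳ ↓│↑│↓│
│ │ ├─┘ ╷ ╵ ├─╴ │ │ │
│ │↓│  ↑│↳ ↑│↓ ↲│↑│↓│
│ ╵ ├─╴ ├─┬─┘ ┌─┘ │ │
│↓ ↲│↱ ↑│ │↓ ↲│  ↑│↓│
│ ┌─┘ ┌─┘ │ ┌─┴─╴ │ │
│↓│  ↑│   │↓│  ↱ ↑│↓│
│ ├─╴ │ ╶─┤ ├─╴ ┌─┘ │
│↓│↱ ↑│   │↓│↱ ↑│↓ ↲│
│ ╵ ┌─┴─╴ │ │ ┌─┤ ┌─┤
│↳ ↑│     │↓│↑│ │↓│ │
├─┬─┘ ╶─┐ │ ╵ │ │ ╵ │
│ │     │ │↳ ↑│ │↳ ↓│
│ ╵ ╶─┐ └─┴───┘ └─╴ │
│     │            B│
└─────┴─────────────┘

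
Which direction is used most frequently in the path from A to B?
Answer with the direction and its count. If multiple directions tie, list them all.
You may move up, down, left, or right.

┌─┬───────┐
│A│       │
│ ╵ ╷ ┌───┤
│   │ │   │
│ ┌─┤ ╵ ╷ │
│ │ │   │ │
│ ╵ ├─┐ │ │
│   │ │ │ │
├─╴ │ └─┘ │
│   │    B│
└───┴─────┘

Directions: down, right, up, right, down, down, right, up, right, down, down, down
Counts: {'down': 6, 'right': 4, 'up': 2}
Most common: down (6 times)

Solution:

┌─┬───────┐
│A│↱ ↓    │
│ ╵ ╷ ┌───┤
│↳ ↑│↓│↱ ↓│
│ ┌─┤ ╵ ╷ │
│ │ │↳ ↑│↓│
│ ╵ ├─┐ │ │
│   │ │ │↓│
├─╴ │ └─┘ │
│   │    B│
└───┴─────┘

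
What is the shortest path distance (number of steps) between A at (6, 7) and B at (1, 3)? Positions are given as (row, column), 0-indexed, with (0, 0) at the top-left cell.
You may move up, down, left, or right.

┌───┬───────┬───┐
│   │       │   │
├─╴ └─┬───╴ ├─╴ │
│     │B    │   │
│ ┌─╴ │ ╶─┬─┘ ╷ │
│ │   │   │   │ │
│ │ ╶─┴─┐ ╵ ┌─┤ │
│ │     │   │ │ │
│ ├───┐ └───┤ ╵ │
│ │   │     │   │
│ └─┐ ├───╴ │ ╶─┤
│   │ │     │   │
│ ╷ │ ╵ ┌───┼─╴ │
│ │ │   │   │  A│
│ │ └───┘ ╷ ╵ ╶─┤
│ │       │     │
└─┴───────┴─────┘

Finding path from (6, 7) to (1, 3):
Path: (6,7) → (5,7) → (5,6) → (4,6) → (4,7) → (3,7) → (2,7) → (1,7) → (1,6) → (2,6) → (2,5) → (3,5) → (3,4) → (2,4) → (2,3) → (1,3)
Distance: 15 steps

Solution:

┌───┬───────┬───┐
│   │       │   │
├─╴ └─┬───╴ ├─╴ │
│     │B    │↓ ↰│
│ ┌─╴ │ ╶─┬─┘ ╷ │
│ │   │↑ ↰│↓ ↲│↑│
│ │ ╶─┴─┐ ╵ ┌─┤ │
│ │     │↑ ↲│ │↑│
│ ├───┐ └───┤ ╵ │
│ │   │     │↱ ↑│
│ └─┐ ├───╴ │ ╶─┤
│   │ │     │↑ ↰│
│ ╷ │ ╵ ┌───┼─╴ │
│ │ │   │   │  A│
│ │ └───┘ ╷ ╵ ╶─┤
│ │       │     │
└─┴───────┴─────┘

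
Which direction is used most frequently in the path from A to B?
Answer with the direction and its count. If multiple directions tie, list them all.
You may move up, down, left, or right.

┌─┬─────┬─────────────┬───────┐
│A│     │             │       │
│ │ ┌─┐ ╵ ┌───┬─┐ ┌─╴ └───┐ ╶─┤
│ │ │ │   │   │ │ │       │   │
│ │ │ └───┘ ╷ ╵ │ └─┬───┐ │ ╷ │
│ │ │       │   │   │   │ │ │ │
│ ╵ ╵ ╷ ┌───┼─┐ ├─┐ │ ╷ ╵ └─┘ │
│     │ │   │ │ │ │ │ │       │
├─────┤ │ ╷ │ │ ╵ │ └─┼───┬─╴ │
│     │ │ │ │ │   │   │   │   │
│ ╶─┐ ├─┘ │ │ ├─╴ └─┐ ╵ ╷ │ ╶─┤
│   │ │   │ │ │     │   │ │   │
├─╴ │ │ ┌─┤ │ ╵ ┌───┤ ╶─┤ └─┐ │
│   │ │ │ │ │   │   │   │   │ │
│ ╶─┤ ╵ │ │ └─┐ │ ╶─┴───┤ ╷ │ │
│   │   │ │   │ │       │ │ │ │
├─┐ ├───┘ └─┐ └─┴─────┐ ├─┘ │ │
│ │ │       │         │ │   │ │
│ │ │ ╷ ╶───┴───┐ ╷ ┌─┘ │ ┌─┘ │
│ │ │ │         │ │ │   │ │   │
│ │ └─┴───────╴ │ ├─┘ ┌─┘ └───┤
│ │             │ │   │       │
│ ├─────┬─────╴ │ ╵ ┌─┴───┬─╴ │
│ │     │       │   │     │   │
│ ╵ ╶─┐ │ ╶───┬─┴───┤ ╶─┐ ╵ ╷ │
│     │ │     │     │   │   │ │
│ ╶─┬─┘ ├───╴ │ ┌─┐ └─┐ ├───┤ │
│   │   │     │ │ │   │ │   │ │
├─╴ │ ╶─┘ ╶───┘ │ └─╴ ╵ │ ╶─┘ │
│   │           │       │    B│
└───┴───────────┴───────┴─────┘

Directions: down, down, down, right, up, up, up, right, right, down, right, up, right, right, right, right, down, down, right, down, down, right, down, right, up, right, down, down, right, down, down, left, down, down, right, right, down, down, down, down
Counts: {'down': 19, 'right': 15, 'up': 5, 'left': 1}
Most common: down (19 times)

Solution:

┌─┬─────┬─────────────┬───────┐
│A│↱ → ↓│↱ → → → ↓    │       │
│ │ ┌─┐ ╵ ┌───┬─┐ ┌─╴ └───┐ ╶─┤
│↓│↑│ │↳ ↑│   │ │↓│       │   │
│ │ │ └───┘ ╷ ╵ │ └─┬───┐ │ ╷ │
│↓│↑│       │   │↳ ↓│   │ │ │ │
│ ╵ ╵ ╷ ┌───┼─┐ ├─┐ │ ╷ ╵ └─┘ │
│↳ ↑  │ │   │ │ │ │↓│ │       │
├─────┤ │ ╷ │ │ ╵ │ └─┼───┬─╴ │
│     │ │ │ │ │   │↳ ↓│↱ ↓│   │
│ ╶─┐ ├─┘ │ │ ├─╴ └─┐ ╵ ╷ │ ╶─┤
│   │ │   │ │ │     │↳ ↑│↓│   │
├─╴ │ │ ┌─┤ │ ╵ ┌───┤ ╶─┤ └─┐ │
│   │ │ │ │ │   │   │   │↳ ↓│ │
│ ╶─┤ ╵ │ │ └─┐ │ ╶─┴───┤ ╷ │ │
│   │   │ │   │ │       │ │↓│ │
├─┐ ├───┘ └─┐ └─┴─────┐ ├─┘ │ │
│ │ │       │         │ │↓ ↲│ │
│ │ │ ╷ ╶───┴───┐ ╷ ┌─┘ │ ┌─┘ │
│ │ │ │         │ │ │   │↓│   │
│ │ └─┴───────╴ │ ├─┘ ┌─┘ └───┤
│ │             │ │   │  ↳ → ↓│
│ ├─────┬─────╴ │ ╵ ┌─┴───┬─╴ │
│ │     │       │   │     │  ↓│
│ ╵ ╶─┐ │ ╶───┬─┴───┤ ╶─┐ ╵ ╷ │
│     │ │     │     │   │   │↓│
│ ╶─┬─┘ ├───╴ │ ┌─┐ └─┐ ├───┤ │
│   │   │     │ │ │   │ │   │↓│
├─╴ │ ╶─┘ ╶───┘ │ └─╴ ╵ │ ╶─┘ │
│   │           │       │    B│
└───┴───────────┴───────┴─────┘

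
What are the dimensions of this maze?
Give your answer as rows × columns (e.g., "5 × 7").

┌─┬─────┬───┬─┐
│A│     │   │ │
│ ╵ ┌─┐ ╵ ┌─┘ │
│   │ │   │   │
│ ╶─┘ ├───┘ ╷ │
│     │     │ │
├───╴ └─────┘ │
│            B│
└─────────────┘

Counting the maze dimensions:
Rows (vertical): 4
Columns (horizontal): 7
Dimensions: 4 × 7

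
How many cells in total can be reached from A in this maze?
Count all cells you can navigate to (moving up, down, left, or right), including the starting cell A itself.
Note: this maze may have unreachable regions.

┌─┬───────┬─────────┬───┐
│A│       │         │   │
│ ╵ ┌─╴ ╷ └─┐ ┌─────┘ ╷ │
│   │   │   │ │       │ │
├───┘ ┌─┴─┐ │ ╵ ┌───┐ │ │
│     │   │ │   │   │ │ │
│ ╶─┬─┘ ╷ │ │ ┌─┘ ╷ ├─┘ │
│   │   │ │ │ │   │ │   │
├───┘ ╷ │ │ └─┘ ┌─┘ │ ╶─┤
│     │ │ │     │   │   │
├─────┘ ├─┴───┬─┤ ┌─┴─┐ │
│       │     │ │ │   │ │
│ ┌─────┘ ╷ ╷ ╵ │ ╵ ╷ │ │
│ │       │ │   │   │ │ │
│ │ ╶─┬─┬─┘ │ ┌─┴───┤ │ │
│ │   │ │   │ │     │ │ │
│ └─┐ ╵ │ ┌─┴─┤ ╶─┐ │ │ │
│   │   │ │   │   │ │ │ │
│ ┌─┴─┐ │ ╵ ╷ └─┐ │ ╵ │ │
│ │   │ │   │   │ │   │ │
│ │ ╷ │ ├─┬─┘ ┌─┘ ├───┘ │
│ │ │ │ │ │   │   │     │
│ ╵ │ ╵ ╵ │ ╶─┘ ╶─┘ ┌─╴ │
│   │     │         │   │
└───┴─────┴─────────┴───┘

Using BFS/flood-fill to find all reachable cells from A:
Maze size: 12 × 12 = 144 total cells
All cells are reachable — the maze is fully connected.
Reachable cells: 144

Reachable region (· marks reachable cells):

┌─┬───────┬─────────┬───┐
│A│· · · ·│· · · · ·│· ·│
│ ╵ ┌─╴ ╷ └─┐ ┌─────┘ ╷ │
│· ·│· ·│· ·│·│· · · ·│·│
├───┘ ┌─┴─┐ │ ╵ ┌───┐ │ │
│· · ·│· ·│·│· ·│· ·│·│·│
│ ╶─┬─┘ ╷ │ │ ┌─┘ ╷ ├─┘ │
│· ·│· ·│·│·│·│· ·│·│· ·│
├───┘ ╷ │ │ └─┘ ┌─┘ │ ╶─┤
│· · ·│·│·│· · ·│· ·│· ·│
├─────┘ ├─┴───┬─┤ ┌─┴─┐ │
│· · · ·│· · ·│·│·│· ·│·│
│ ┌─────┘ ╷ ╷ ╵ │ ╵ ╷ │ │
│·│· · · ·│·│· ·│· ·│·│·│
│ │ ╶─┬─┬─┘ │ ┌─┴───┤ │ │
│·│· ·│·│· ·│·│· · ·│·│·│
│ └─┐ ╵ │ ┌─┴─┤ ╶─┐ │ │ │
│· ·│· ·│·│· ·│· ·│·│·│·│
│ ┌─┴─┐ │ ╵ ╷ └─┐ │ ╵ │ │
│·│· ·│·│· ·│· ·│·│· ·│·│
│ │ ╷ │ ├─┬─┘ ┌─┘ ├───┘ │
│·│·│·│·│·│· ·│· ·│· · ·│
│ ╵ │ ╵ ╵ │ ╶─┘ ╶─┘ ┌─╴ │
│· ·│· · ·│· · · · ·│· ·│
└───┴─────┴─────────┴───┘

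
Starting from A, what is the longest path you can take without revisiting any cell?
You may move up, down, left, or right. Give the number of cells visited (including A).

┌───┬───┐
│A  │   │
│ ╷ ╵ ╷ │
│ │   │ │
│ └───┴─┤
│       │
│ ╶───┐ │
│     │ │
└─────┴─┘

Finding longest simple path using DFS:
Start: (0, 0)
Longest path visits 7 cells
Path: A → down → down → right → right → right → down

Solution:

┌───┬───┐
│A  │   │
│ ╷ ╵ ╷ │
│↓│   │ │
│ └───┴─┤
│↳ → → ↓│
│ ╶───┐ │
│     │B│
└─────┴─┘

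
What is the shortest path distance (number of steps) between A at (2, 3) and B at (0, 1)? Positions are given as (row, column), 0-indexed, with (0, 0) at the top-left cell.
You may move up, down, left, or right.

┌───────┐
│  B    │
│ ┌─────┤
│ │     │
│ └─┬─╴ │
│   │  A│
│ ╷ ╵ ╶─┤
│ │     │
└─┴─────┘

Finding path from (2, 3) to (0, 1):
Path: (2,3) → (2,2) → (3,2) → (3,1) → (2,1) → (2,0) → (1,0) → (0,0) → (0,1)
Distance: 8 steps

Solution:

┌───────┐
│↱ B    │
│ ┌─────┤
│↑│     │
│ └─┬─╴ │
│↑ ↰│↓ A│
│ ╷ ╵ ╶─┤
│ │↑ ↲  │
└─┴─────┘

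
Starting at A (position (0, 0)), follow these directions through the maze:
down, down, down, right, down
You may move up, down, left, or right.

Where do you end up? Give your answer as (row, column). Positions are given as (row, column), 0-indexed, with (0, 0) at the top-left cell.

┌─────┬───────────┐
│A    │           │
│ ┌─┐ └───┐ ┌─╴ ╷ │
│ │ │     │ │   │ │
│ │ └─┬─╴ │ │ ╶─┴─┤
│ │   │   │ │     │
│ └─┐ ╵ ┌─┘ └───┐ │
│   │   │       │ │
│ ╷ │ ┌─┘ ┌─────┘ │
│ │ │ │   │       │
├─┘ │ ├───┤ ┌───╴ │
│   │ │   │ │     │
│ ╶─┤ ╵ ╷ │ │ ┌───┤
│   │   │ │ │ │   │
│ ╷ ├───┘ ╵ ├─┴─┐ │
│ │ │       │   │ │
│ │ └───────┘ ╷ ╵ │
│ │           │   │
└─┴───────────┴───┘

Following directions step by step:
Start: (0, 0)
  down: (0, 0) → (1, 0)
  down: (1, 0) → (2, 0)
  down: (2, 0) → (3, 0)
  right: (3, 0) → (3, 1)
  down: (3, 1) → (4, 1)
Final position: (4, 1)

Path taken:

┌─────┬───────────┐
│A    │           │
│ ┌─┐ └───┐ ┌─╴ ╷ │
│↓│ │     │ │   │ │
│ │ └─┬─╴ │ │ ╶─┴─┤
│↓│   │   │ │     │
│ └─┐ ╵ ┌─┘ └───┐ │
│↳ ↓│   │       │ │
│ ╷ │ ┌─┘ ┌─────┘ │
│ │B│ │   │       │
├─┘ │ ├───┤ ┌───╴ │
│   │ │   │ │     │
│ ╶─┤ ╵ ╷ │ │ ┌───┤
│   │   │ │ │ │   │
│ ╷ ├───┘ ╵ ├─┴─┐ │
│ │ │       │   │ │
│ │ └───────┘ ╷ ╵ │
│ │           │   │
└─┴───────────┴───┘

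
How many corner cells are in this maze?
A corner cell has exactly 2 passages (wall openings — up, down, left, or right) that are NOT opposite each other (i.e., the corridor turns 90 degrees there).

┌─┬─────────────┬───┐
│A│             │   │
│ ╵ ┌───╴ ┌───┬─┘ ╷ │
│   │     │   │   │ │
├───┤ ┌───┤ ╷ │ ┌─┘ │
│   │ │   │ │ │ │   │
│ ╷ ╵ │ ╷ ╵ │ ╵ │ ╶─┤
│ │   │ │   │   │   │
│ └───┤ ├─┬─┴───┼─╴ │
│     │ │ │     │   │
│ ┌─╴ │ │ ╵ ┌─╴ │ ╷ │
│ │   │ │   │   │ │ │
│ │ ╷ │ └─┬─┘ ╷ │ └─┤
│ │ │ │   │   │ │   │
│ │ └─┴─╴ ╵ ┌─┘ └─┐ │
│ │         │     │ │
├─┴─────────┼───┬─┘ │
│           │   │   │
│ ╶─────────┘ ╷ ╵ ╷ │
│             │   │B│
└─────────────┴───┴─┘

Counting corner cells (2 non-opposite passages):
Total corners: 49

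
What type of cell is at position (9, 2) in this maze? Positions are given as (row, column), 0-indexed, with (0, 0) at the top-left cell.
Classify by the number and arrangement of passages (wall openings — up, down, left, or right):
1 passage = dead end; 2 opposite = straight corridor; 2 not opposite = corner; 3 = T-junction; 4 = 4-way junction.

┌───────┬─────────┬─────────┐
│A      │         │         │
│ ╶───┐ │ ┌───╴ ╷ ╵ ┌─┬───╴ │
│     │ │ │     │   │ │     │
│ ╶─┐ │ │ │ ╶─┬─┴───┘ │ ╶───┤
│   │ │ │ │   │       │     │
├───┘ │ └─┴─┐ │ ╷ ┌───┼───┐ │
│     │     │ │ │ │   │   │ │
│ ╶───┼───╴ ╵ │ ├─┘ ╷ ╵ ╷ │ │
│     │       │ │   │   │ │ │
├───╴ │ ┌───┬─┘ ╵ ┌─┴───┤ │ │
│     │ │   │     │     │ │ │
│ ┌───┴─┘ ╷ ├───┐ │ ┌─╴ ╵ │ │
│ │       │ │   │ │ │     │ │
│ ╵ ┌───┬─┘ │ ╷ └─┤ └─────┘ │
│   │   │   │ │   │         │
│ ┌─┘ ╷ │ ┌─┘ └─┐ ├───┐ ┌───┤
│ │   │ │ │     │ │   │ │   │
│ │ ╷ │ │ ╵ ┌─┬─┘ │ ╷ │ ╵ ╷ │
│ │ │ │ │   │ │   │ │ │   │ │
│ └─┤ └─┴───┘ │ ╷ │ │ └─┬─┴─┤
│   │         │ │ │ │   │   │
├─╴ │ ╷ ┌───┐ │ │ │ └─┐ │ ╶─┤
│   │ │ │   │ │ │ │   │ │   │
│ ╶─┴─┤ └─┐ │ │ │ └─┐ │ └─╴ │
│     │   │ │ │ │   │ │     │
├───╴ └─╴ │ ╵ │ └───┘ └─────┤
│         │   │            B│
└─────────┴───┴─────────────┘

Checking cell at (9, 2):
Number of passages: 2
Cell type: straight corridor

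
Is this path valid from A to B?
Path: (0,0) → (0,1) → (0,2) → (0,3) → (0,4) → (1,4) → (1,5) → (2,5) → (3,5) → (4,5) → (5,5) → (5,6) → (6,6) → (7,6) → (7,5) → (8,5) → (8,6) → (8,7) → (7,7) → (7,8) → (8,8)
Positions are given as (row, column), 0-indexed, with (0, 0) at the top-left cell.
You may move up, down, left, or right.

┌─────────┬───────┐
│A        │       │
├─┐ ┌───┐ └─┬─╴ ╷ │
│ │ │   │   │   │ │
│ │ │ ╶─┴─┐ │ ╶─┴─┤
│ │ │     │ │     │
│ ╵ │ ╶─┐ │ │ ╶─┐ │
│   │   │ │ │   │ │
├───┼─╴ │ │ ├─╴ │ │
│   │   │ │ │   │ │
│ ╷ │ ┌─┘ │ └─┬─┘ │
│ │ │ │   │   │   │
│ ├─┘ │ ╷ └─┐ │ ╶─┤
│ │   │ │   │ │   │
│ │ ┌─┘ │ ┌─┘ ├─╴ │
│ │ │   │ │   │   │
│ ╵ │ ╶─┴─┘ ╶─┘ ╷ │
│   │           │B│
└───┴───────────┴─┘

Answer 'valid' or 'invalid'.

Checking path validity:
Result: All consecutive moves are passable.

valid

Correct solution:

┌─────────┬───────┐
│A → → → ↓│       │
├─┐ ┌───┐ └─┬─╴ ╷ │
│ │ │   │↳ ↓│   │ │
│ │ │ ╶─┴─┐ │ ╶─┴─┤
│ │ │     │↓│     │
│ ╵ │ ╶─┐ │ │ ╶─┐ │
│   │   │ │↓│   │ │
├───┼─╴ │ │ ├─╴ │ │
│   │   │ │↓│   │ │
│ ╷ │ ┌─┘ │ └─┬─┘ │
│ │ │ │   │↳ ↓│   │
│ ├─┘ │ ╷ └─┐ │ ╶─┤
│ │   │ │   │↓│   │
│ │ ┌─┘ │ ┌─┘ ├─╴ │
│ │ │   │ │↓ ↲│↱ ↓│
│ ╵ │ ╶─┴─┘ ╶─┘ ╷ │
│   │      ↳ → ↑│B│
└───┴───────────┴─┘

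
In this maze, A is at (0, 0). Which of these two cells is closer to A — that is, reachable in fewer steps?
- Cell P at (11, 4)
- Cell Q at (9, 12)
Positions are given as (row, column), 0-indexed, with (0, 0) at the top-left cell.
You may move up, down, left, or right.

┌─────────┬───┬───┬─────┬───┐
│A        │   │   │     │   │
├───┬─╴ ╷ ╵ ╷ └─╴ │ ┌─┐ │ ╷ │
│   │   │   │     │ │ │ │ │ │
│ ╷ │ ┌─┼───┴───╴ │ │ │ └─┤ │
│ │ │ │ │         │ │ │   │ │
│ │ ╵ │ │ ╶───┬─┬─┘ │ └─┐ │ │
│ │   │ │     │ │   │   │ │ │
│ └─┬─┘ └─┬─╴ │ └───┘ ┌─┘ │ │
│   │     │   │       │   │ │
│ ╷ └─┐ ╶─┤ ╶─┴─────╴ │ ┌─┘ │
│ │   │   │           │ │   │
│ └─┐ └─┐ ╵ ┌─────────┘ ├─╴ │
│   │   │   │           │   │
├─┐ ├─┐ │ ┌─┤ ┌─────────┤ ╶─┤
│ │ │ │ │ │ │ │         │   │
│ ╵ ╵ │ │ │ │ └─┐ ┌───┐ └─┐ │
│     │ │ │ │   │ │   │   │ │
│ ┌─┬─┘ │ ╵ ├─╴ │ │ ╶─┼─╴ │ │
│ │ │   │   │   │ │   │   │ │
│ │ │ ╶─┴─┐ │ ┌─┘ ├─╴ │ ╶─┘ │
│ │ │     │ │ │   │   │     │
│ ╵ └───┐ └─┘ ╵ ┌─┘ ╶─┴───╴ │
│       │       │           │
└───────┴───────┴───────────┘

Shortest path A → P at (11, 4): 27 steps
Shortest path A → Q at (9, 12): 41 steps

P is closer (27 steps vs 41 steps).

Path to P:

┌─────────┬───┬───┬─────┬───┐
│A → → ↓  │   │   │     │   │
├───┬─╴ ╷ ╵ ╷ └─╴ │ ┌─┐ │ ╷ │
│↓ ↰│↓ ↲│   │     │ │ │ │ │ │
│ ╷ │ ┌─┼───┴───╴ │ │ │ └─┤ │
│↓│↑│↓│ │         │ │ │   │ │
│ │ ╵ │ │ ╶───┬─┬─┘ │ └─┐ │ │
│↓│↑ ↲│ │     │ │   │   │ │ │
│ └─┬─┘ └─┬─╴ │ └───┘ ┌─┘ │ │
│↳ ↓│     │   │       │   │ │
│ ╷ └─┐ ╶─┤ ╶─┴─────╴ │ ┌─┘ │
│ │↳ ↓│   │           │ │   │
│ └─┐ └─┐ ╵ ┌─────────┘ ├─╴ │
│   │↳ ↓│   │           │   │
├─┐ ├─┐ │ ┌─┤ ┌─────────┤ ╶─┤
│ │ │ │↓│ │ │ │         │   │
│ ╵ ╵ │ │ │ │ └─┐ ┌───┐ └─┐ │
│     │↓│ │ │   │ │   │   │ │
│ ┌─┬─┘ │ ╵ ├─╴ │ │ ╶─┼─╴ │ │
│ │ │↓ ↲│   │   │ │   │   │ │
│ │ │ ╶─┴─┐ │ ┌─┘ ├─╴ │ ╶─┘ │
│ │ │↳ → ↓│ │ │   │   │     │
│ ╵ └───┐ └─┘ ╵ ┌─┘ ╶─┴───╴ │
│       │P      │           │
└───────┴───────┴───────────┘

Path to Q:

┌─────────┬───┬───┬─────┬───┐
│A → → ↓  │   │   │     │   │
├───┬─╴ ╷ ╵ ╷ └─╴ │ ┌─┐ │ ╷ │
│↓ ↰│↓ ↲│   │     │ │ │ │ │ │
│ ╷ │ ┌─┼───┴───╴ │ │ │ └─┤ │
│↓│↑│↓│ │         │ │ │   │ │
│ │ ╵ │ │ ╶───┬─┬─┘ │ └─┐ │ │
│↓│↑ ↲│ │     │ │   │   │ │ │
│ └─┬─┘ └─┬─╴ │ └───┘ ┌─┘ │ │
│↳ ↓│     │   │       │   │ │
│ ╷ └─┐ ╶─┤ ╶─┴─────╴ │ ┌─┘ │
│ │↳ ↓│   │           │ │   │
│ └─┐ └─┐ ╵ ┌─────────┘ ├─╴ │
│   │↳ ↓│   │           │   │
├─┐ ├─┐ │ ┌─┤ ┌─────────┤ ╶─┤
│ │ │ │↓│ │ │ │  ↱ → → ↓│   │
│ ╵ ╵ │ │ │ │ └─┐ ┌───┐ └─┐ │
│     │↓│ │ │   │↑│   │↳ ↓│ │
│ ┌─┬─┘ │ ╵ ├─╴ │ │ ╶─┼─╴ │ │
│ │ │↓ ↲│   │   │↑│   │  Q│ │
│ │ │ ╶─┴─┐ │ ┌─┘ ├─╴ │ ╶─┘ │
│ │ │↳ → ↓│ │ │↱ ↑│   │     │
│ ╵ └───┐ └─┘ ╵ ┌─┘ ╶─┴───╴ │
│       │↳ → → ↑│           │
└───────┴───────┴───────────┘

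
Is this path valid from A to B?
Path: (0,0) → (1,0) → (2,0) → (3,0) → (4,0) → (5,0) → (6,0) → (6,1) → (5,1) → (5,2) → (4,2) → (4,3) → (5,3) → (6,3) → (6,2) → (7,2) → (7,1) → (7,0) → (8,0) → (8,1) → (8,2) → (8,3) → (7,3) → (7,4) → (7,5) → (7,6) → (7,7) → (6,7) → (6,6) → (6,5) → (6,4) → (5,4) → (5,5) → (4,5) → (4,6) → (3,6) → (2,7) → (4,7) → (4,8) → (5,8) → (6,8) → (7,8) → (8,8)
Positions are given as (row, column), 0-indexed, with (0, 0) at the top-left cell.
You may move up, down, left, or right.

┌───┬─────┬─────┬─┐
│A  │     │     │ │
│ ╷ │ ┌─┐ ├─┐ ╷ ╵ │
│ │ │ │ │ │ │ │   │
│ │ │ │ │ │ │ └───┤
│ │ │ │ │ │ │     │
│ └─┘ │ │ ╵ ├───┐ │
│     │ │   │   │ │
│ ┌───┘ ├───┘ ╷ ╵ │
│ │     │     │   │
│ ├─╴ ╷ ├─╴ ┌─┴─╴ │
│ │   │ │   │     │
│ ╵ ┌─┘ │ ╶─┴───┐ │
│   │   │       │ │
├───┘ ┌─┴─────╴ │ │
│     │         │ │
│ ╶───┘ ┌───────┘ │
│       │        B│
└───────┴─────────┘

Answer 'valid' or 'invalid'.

Checking path validity:
Result: Invalid move at step 36: cannot move from (3, 6) to (2, 7).

invalid

Correct solution:

┌───┬─────┬─────┬─┐
│A  │     │     │ │
│ ╷ │ ┌─┐ ├─┐ ╷ ╵ │
│↓│ │ │ │ │ │ │   │
│ │ │ │ │ │ │ └───┤
│↓│ │ │ │ │ │     │
│ └─┘ │ │ ╵ ├───┐ │
│↓    │ │   │↱ ↓│ │
│ ┌───┘ ├───┘ ╷ ╵ │
│↓│  ↱ ↓│  ↱ ↑│↳ ↓│
│ ├─╴ ╷ ├─╴ ┌─┴─╴ │
│↓│↱ ↑│↓│↱ ↑│    ↓│
│ ╵ ┌─┘ │ ╶─┴───┐ │
│↳ ↑│↓ ↲│↑ ← ← ↰│↓│
├───┘ ┌─┴─────╴ │ │
│↓ ← ↲│↱ → → → ↑│↓│
│ ╶───┘ ┌───────┘ │
│↳ → → ↑│        B│
└───────┴─────────┘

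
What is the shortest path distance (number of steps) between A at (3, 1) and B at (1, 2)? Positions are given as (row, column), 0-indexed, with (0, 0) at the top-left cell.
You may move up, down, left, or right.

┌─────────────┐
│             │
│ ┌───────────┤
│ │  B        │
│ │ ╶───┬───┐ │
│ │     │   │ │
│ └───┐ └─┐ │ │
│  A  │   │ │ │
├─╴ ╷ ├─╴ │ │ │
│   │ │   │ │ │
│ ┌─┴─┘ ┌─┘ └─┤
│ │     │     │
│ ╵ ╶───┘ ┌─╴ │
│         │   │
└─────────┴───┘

Finding path from (3, 1) to (1, 2):
Path: (3,1) → (4,1) → (4,0) → (5,0) → (6,0) → (6,1) → (5,1) → (5,2) → (5,3) → (4,3) → (4,4) → (3,4) → (3,3) → (2,3) → (2,2) → (2,1) → (1,1) → (1,2)
Distance: 17 steps

Solution:

┌─────────────┐
│             │
│ ┌───────────┤
│ │↱ B        │
│ │ ╶───┬───┐ │
│ │↑ ← ↰│   │ │
│ └───┐ └─┐ │ │
│  A  │↑ ↰│ │ │
├─╴ ╷ ├─╴ │ │ │
│↓ ↲│ │↱ ↑│ │ │
│ ┌─┴─┘ ┌─┘ └─┤
│↓│↱ → ↑│     │
│ ╵ ╶───┘ ┌─╴ │
│↳ ↑      │   │
└─────────┴───┘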